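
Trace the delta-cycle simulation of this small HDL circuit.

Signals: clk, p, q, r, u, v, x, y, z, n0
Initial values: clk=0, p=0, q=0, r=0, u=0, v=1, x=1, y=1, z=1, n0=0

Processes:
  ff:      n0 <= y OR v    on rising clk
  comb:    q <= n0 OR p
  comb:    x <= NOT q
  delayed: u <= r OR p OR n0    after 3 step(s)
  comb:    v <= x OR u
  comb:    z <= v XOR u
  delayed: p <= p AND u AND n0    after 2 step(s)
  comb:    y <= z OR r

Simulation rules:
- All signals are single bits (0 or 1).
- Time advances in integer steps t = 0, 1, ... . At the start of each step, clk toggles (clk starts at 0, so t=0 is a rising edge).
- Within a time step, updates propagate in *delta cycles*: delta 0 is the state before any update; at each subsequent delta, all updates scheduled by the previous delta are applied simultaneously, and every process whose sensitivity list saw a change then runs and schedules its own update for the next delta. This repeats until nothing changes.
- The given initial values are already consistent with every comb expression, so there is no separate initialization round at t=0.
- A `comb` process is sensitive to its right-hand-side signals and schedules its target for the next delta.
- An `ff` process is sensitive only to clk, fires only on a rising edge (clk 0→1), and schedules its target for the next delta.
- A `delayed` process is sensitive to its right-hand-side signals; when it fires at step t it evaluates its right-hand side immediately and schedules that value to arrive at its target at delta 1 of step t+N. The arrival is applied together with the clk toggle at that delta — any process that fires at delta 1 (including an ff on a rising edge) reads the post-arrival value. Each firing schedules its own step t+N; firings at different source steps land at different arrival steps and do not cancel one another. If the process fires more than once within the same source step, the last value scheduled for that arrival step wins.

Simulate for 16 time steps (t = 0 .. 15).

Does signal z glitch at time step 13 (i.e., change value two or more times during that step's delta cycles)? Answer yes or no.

t=0 Δ0: y=1 clk=0 n0=0 p=0 z=1 v=1 q=0 x=1 r=0 u=0
  Δ1: clk:0→1
  Δ2: n0:0→1
  Δ3: q:0→1
  Δ4: x:1→0
  Δ5: v:1→0
  Δ6: z:1→0
  Δ7: y:1→0
  (7Δ to stable)
t=1 Δ0: y=0 clk=1 n0=1 p=0 z=0 v=0 q=1 x=0 r=0 u=0
  Δ1: clk:1→0
  (1Δ to stable)
t=2 Δ0: y=0 clk=0 n0=1 p=0 z=0 v=0 q=1 x=0 r=0 u=0
  Δ1: clk:0→1
  Δ2: n0:1→0
  Δ3: q:1→0
  Δ4: x:0→1
  Δ5: v:0→1
  Δ6: z:0→1
  Δ7: y:0→1
  (7Δ to stable)
t=3 Δ0: y=1 clk=1 n0=0 p=0 z=1 v=1 q=0 x=1 r=0 u=0
  Δ1: clk:1→0, u:0→1
  Δ2: z:1→0
  Δ3: y:1→0
  (3Δ to stable)
t=4 Δ0: y=0 clk=0 n0=0 p=0 z=0 v=1 q=0 x=1 r=0 u=1
  Δ1: clk:0→1
  Δ2: n0:0→1
  Δ3: q:0→1
  Δ4: x:1→0
  (4Δ to stable)
t=5 Δ0: y=0 clk=1 n0=1 p=0 z=0 v=1 q=1 x=0 r=0 u=1
  Δ1: clk:1→0, u:1→0
  Δ2: z:0→1, v:1→0
  Δ3: y:0→1, z:1→0
  Δ4: y:1→0
  (4Δ to stable)
t=6 Δ0: y=0 clk=0 n0=1 p=0 z=0 v=0 q=1 x=0 r=0 u=0
  Δ1: clk:0→1
  Δ2: n0:1→0
  Δ3: q:1→0
  Δ4: x:0→1
  Δ5: v:0→1
  Δ6: z:0→1
  Δ7: y:0→1
  (7Δ to stable)
t=7 Δ0: y=1 clk=1 n0=0 p=0 z=1 v=1 q=0 x=1 r=0 u=0
  Δ1: clk:1→0, u:0→1
  Δ2: z:1→0
  Δ3: y:1→0
  (3Δ to stable)
t=8 Δ0: y=0 clk=0 n0=0 p=0 z=0 v=1 q=0 x=1 r=0 u=1
  Δ1: clk:0→1
  Δ2: n0:0→1
  Δ3: q:0→1
  Δ4: x:1→0
  (4Δ to stable)
t=9 Δ0: y=0 clk=1 n0=1 p=0 z=0 v=1 q=1 x=0 r=0 u=1
  Δ1: clk:1→0, u:1→0
  Δ2: z:0→1, v:1→0
  Δ3: y:0→1, z:1→0
  Δ4: y:1→0
  (4Δ to stable)
t=10 Δ0: y=0 clk=0 n0=1 p=0 z=0 v=0 q=1 x=0 r=0 u=0
  Δ1: clk:0→1
  Δ2: n0:1→0
  Δ3: q:1→0
  Δ4: x:0→1
  Δ5: v:0→1
  Δ6: z:0→1
  Δ7: y:0→1
  (7Δ to stable)
t=11 Δ0: y=1 clk=1 n0=0 p=0 z=1 v=1 q=0 x=1 r=0 u=0
  Δ1: clk:1→0, u:0→1
  Δ2: z:1→0
  Δ3: y:1→0
  (3Δ to stable)
t=12 Δ0: y=0 clk=0 n0=0 p=0 z=0 v=1 q=0 x=1 r=0 u=1
  Δ1: clk:0→1
  Δ2: n0:0→1
  Δ3: q:0→1
  Δ4: x:1→0
  (4Δ to stable)
t=13 Δ0: y=0 clk=1 n0=1 p=0 z=0 v=1 q=1 x=0 r=0 u=1
  Δ1: clk:1→0, u:1→0
  Δ2: z:0→1, v:1→0
  Δ3: y:0→1, z:1→0
  Δ4: y:1→0
  (4Δ to stable)
t=14 Δ0: y=0 clk=0 n0=1 p=0 z=0 v=0 q=1 x=0 r=0 u=0
  Δ1: clk:0→1
  Δ2: n0:1→0
  Δ3: q:1→0
  Δ4: x:0→1
  Δ5: v:0→1
  Δ6: z:0→1
  Δ7: y:0→1
  (7Δ to stable)
t=15 Δ0: y=1 clk=1 n0=0 p=0 z=1 v=1 q=0 x=1 r=0 u=0
  Δ1: clk:1→0, u:0→1
  Δ2: z:1→0
  Δ3: y:1→0
  (3Δ to stable)

yes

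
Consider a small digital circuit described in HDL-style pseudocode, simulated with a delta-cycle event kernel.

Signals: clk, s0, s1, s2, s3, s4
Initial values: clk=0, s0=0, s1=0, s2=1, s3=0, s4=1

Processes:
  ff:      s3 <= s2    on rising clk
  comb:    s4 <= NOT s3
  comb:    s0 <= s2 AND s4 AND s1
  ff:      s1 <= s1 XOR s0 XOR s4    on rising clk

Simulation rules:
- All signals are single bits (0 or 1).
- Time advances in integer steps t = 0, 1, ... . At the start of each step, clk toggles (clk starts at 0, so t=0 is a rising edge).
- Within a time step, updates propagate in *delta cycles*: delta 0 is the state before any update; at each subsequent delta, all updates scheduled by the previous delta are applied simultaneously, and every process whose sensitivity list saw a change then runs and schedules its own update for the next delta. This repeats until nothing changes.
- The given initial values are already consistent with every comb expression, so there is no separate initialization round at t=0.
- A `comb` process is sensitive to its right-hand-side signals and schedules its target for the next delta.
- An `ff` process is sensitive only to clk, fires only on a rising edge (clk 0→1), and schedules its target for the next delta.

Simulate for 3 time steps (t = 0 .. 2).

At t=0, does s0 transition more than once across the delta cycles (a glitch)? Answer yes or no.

yes

t0.Δ0 s3=0 s1=0 s4=1 clk=0 s2=1 s0=0
t0.Δ1 s3=0 s1=0 s4=1 clk=1 s2=1 s0=0
t0.Δ2 s3=1 s1=1 s4=1 clk=1 s2=1 s0=0
t0.Δ3 s3=1 s1=1 s4=0 clk=1 s2=1 s0=1
t0.Δ4 s3=1 s1=1 s4=0 clk=1 s2=1 s0=0
t1.Δ0 s3=1 s1=1 s4=0 clk=1 s2=1 s0=0
t1.Δ1 s3=1 s1=1 s4=0 clk=0 s2=1 s0=0
t2.Δ0 s3=1 s1=1 s4=0 clk=0 s2=1 s0=0
t2.Δ1 s3=1 s1=1 s4=0 clk=1 s2=1 s0=0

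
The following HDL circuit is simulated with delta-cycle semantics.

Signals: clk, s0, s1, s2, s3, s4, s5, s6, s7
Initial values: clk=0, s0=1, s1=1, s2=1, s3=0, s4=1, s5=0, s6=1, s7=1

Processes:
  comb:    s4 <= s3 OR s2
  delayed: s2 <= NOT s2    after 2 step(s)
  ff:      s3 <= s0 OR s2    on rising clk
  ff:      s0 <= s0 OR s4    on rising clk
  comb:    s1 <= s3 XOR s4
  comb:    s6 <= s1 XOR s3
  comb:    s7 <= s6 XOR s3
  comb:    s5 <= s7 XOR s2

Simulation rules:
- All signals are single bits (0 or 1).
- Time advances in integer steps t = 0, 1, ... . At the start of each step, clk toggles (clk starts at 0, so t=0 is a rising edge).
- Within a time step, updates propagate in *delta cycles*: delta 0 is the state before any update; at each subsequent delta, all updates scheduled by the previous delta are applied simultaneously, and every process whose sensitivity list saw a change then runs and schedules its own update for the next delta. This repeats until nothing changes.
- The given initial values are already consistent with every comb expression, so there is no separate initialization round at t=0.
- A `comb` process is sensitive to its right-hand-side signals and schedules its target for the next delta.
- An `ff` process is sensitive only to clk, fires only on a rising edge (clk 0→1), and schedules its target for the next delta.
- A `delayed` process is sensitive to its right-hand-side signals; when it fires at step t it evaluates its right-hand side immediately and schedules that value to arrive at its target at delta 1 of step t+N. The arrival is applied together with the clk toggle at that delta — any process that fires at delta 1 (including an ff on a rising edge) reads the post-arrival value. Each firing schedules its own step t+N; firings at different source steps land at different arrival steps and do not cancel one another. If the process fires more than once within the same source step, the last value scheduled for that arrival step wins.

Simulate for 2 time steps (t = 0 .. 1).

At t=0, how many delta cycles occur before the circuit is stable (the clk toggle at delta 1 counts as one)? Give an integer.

[bits: s2,s4,s7,s6,s0,s3,s5,clk,s1]
t=0: Δ0=111110001 Δ1=111110011 Δ2=111111011 Δ3=110011010 Δ4=111111110 Δ5=110111010 Δ6=110111110 | 6Δ
t=1: Δ0=110111110 Δ1=110111100 | 1Δ

6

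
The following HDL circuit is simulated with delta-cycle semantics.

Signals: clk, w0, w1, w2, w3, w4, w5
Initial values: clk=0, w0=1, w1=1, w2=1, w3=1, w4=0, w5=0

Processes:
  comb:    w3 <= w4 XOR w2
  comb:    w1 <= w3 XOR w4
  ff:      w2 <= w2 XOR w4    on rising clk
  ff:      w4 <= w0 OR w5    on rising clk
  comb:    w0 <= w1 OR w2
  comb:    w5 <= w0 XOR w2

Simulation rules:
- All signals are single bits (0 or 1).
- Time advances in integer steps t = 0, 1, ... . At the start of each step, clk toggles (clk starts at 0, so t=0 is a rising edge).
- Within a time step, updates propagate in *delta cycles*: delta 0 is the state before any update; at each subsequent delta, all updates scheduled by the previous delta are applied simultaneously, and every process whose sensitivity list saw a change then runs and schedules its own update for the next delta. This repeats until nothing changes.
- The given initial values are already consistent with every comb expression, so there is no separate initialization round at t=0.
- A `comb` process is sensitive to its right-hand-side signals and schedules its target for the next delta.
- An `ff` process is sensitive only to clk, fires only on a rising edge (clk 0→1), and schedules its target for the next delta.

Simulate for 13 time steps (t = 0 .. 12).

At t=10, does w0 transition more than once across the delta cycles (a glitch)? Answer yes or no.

[bits: w0,clk,w2,w4,w3,w1,w5]
t=0: Δ0=1010110 Δ1=1110110 Δ2=1111110 Δ3=1111000 Δ4=1111010 | 4Δ
t=1: Δ0=1111010 Δ1=1011010 | 1Δ
t=2: Δ0=1011010 Δ1=1111010 Δ2=1101010 Δ3=1101111 Δ4=1101101 Δ5=0101101 Δ6=0101100 | 6Δ
t=3: Δ0=0101100 Δ1=0001100 | 1Δ
t=4: Δ0=0001100 Δ1=0101100 Δ2=0110100 Δ3=1110111 Δ4=1110110 | 4Δ
t=5: Δ0=1110110 Δ1=1010110 | 1Δ
t=6: Δ0=1010110 Δ1=1110110 Δ2=1111110 Δ3=1111000 Δ4=1111010 | 4Δ
t=7: Δ0=1111010 Δ1=1011010 | 1Δ
t=8: Δ0=1011010 Δ1=1111010 Δ2=1101010 Δ3=1101111 Δ4=1101101 Δ5=0101101 Δ6=0101100 | 6Δ
t=9: Δ0=0101100 Δ1=0001100 | 1Δ
t=10: Δ0=0001100 Δ1=0101100 Δ2=0110100 Δ3=1110111 Δ4=1110110 | 4Δ
t=11: Δ0=1110110 Δ1=1010110 | 1Δ
t=12: Δ0=1010110 Δ1=1110110 Δ2=1111110 Δ3=1111000 Δ4=1111010 | 4Δ

no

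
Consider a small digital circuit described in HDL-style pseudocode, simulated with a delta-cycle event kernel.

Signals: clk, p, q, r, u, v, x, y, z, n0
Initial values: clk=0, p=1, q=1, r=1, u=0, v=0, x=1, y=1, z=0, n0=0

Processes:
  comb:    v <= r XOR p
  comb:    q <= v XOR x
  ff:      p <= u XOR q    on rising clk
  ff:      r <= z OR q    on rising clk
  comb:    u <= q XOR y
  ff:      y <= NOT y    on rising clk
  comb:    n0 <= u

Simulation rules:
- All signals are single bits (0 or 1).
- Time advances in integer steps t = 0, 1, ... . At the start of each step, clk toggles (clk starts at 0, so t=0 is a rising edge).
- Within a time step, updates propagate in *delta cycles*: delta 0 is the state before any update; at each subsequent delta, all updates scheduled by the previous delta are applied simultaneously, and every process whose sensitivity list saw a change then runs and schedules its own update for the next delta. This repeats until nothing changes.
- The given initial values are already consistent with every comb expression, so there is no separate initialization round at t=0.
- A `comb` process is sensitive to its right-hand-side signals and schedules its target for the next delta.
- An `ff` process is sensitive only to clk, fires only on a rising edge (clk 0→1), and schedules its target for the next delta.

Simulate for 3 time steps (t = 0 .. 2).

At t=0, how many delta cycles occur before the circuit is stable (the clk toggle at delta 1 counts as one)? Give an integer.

t=0 Δ0: x=1 p=1 n0=0 v=0 r=1 q=1 z=0 clk=0 y=1 u=0
  Δ1: clk:0→1
  Δ2: y:1→0
  Δ3: u:0→1
  Δ4: n0:0→1
  (4Δ to stable)
t=1 Δ0: x=1 p=1 n0=1 v=0 r=1 q=1 z=0 clk=1 y=0 u=1
  Δ1: clk:1→0
  (1Δ to stable)
t=2 Δ0: x=1 p=1 n0=1 v=0 r=1 q=1 z=0 clk=0 y=0 u=1
  Δ1: clk:0→1
  Δ2: p:1→0, y:0→1
  Δ3: v:0→1, u:1→0
  Δ4: n0:1→0, q:1→0
  Δ5: u:0→1
  Δ6: n0:0→1
  (6Δ to stable)

4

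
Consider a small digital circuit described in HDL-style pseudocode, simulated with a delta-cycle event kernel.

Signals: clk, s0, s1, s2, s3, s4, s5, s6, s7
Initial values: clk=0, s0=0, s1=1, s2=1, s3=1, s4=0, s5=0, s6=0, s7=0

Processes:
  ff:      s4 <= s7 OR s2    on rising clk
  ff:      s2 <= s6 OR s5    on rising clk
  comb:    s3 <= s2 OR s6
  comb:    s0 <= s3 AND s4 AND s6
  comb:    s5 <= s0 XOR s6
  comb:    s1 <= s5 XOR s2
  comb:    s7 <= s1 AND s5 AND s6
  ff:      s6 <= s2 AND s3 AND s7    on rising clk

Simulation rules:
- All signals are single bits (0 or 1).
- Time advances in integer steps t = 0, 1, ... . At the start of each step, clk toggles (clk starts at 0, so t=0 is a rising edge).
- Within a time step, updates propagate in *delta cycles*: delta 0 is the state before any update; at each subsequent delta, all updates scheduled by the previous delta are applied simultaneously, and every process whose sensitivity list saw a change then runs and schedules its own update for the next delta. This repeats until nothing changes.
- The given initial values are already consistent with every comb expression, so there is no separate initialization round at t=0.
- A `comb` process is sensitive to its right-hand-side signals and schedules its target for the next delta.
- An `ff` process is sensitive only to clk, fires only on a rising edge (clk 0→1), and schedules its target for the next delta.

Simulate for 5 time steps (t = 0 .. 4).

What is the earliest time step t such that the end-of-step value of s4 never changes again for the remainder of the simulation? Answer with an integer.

[bits: s0,s5,s4,s7,s1,clk,s2,s6,s3]
t=0: Δ0=000010101 Δ1=000011101 Δ2=001011001 Δ3=001001000 | 3Δ
t=1: Δ0=001001000 Δ1=001000000 | 1Δ
t=2: Δ0=001000000 Δ1=001001000 Δ2=000001000 | 2Δ
t=3: Δ0=000001000 Δ1=000000000 | 1Δ
t=4: Δ0=000000000 Δ1=000001000 | 1Δ

2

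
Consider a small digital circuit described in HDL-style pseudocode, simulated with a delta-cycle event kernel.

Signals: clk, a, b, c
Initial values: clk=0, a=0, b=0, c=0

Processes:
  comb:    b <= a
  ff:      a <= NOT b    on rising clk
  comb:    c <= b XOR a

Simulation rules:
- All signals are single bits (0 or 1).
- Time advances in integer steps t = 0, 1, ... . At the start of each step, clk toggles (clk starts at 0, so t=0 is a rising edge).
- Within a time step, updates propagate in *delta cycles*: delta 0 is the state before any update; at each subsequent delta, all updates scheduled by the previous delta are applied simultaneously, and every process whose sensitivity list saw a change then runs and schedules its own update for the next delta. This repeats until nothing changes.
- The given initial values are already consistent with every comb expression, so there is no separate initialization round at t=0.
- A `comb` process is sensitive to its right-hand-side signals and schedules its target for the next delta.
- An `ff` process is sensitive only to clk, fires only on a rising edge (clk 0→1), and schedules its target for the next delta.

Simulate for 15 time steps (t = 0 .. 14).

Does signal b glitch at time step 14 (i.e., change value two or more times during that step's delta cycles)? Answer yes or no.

t0.Δ0 a=0 b=0 c=0 clk=0
t0.Δ1 a=0 b=0 c=0 clk=1
t0.Δ2 a=1 b=0 c=0 clk=1
t0.Δ3 a=1 b=1 c=1 clk=1
t0.Δ4 a=1 b=1 c=0 clk=1
t1.Δ0 a=1 b=1 c=0 clk=1
t1.Δ1 a=1 b=1 c=0 clk=0
t2.Δ0 a=1 b=1 c=0 clk=0
t2.Δ1 a=1 b=1 c=0 clk=1
t2.Δ2 a=0 b=1 c=0 clk=1
t2.Δ3 a=0 b=0 c=1 clk=1
t2.Δ4 a=0 b=0 c=0 clk=1
t3.Δ0 a=0 b=0 c=0 clk=1
t3.Δ1 a=0 b=0 c=0 clk=0
t4.Δ0 a=0 b=0 c=0 clk=0
t4.Δ1 a=0 b=0 c=0 clk=1
t4.Δ2 a=1 b=0 c=0 clk=1
t4.Δ3 a=1 b=1 c=1 clk=1
t4.Δ4 a=1 b=1 c=0 clk=1
t5.Δ0 a=1 b=1 c=0 clk=1
t5.Δ1 a=1 b=1 c=0 clk=0
t6.Δ0 a=1 b=1 c=0 clk=0
t6.Δ1 a=1 b=1 c=0 clk=1
t6.Δ2 a=0 b=1 c=0 clk=1
t6.Δ3 a=0 b=0 c=1 clk=1
t6.Δ4 a=0 b=0 c=0 clk=1
t7.Δ0 a=0 b=0 c=0 clk=1
t7.Δ1 a=0 b=0 c=0 clk=0
t8.Δ0 a=0 b=0 c=0 clk=0
t8.Δ1 a=0 b=0 c=0 clk=1
t8.Δ2 a=1 b=0 c=0 clk=1
t8.Δ3 a=1 b=1 c=1 clk=1
t8.Δ4 a=1 b=1 c=0 clk=1
t9.Δ0 a=1 b=1 c=0 clk=1
t9.Δ1 a=1 b=1 c=0 clk=0
t10.Δ0 a=1 b=1 c=0 clk=0
t10.Δ1 a=1 b=1 c=0 clk=1
t10.Δ2 a=0 b=1 c=0 clk=1
t10.Δ3 a=0 b=0 c=1 clk=1
t10.Δ4 a=0 b=0 c=0 clk=1
t11.Δ0 a=0 b=0 c=0 clk=1
t11.Δ1 a=0 b=0 c=0 clk=0
t12.Δ0 a=0 b=0 c=0 clk=0
t12.Δ1 a=0 b=0 c=0 clk=1
t12.Δ2 a=1 b=0 c=0 clk=1
t12.Δ3 a=1 b=1 c=1 clk=1
t12.Δ4 a=1 b=1 c=0 clk=1
t13.Δ0 a=1 b=1 c=0 clk=1
t13.Δ1 a=1 b=1 c=0 clk=0
t14.Δ0 a=1 b=1 c=0 clk=0
t14.Δ1 a=1 b=1 c=0 clk=1
t14.Δ2 a=0 b=1 c=0 clk=1
t14.Δ3 a=0 b=0 c=1 clk=1
t14.Δ4 a=0 b=0 c=0 clk=1

no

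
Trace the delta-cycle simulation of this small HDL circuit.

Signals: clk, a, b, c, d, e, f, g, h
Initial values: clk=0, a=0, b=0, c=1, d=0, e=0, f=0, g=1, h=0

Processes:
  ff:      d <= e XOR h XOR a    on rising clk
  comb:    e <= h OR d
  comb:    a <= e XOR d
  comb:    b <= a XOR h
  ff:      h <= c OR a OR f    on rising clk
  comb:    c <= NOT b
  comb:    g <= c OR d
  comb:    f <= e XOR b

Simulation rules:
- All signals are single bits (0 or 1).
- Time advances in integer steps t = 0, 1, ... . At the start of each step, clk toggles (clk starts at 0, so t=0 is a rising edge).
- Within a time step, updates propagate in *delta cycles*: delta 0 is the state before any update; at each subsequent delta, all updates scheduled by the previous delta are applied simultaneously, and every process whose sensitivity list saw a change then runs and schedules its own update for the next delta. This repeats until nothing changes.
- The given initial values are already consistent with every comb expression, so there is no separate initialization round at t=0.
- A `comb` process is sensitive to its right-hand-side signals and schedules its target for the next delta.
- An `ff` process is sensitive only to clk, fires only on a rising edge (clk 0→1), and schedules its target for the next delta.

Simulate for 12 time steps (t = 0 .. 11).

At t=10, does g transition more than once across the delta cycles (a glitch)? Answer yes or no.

yes

t=0 Δ0: d=0 clk=0 c=1 e=0 h=0 a=0 f=0 b=0 g=1
  Δ1: clk:0→1
  Δ2: h:0→1
  Δ3: e:0→1, b:0→1
  Δ4: c:1→0, a:0→1
  Δ5: b:1→0, g:1→0
  Δ6: c:0→1, f:0→1
  Δ7: g:0→1
  (7Δ to stable)
t=1 Δ0: d=0 clk=1 c=1 e=1 h=1 a=1 f=1 b=0 g=1
  Δ1: clk:1→0
  (1Δ to stable)
t=2 Δ0: d=0 clk=0 c=1 e=1 h=1 a=1 f=1 b=0 g=1
  Δ1: clk:0→1
  Δ2: d:0→1
  Δ3: a:1→0
  Δ4: b:0→1
  Δ5: c:1→0, f:1→0
  (5Δ to stable)
t=3 Δ0: d=1 clk=1 c=0 e=1 h=1 a=0 f=0 b=1 g=1
  Δ1: clk:1→0
  (1Δ to stable)
t=4 Δ0: d=1 clk=0 c=0 e=1 h=1 a=0 f=0 b=1 g=1
  Δ1: clk:0→1
  Δ2: d:1→0, h:1→0
  Δ3: e:1→0, a:0→1, b:1→0, g:1→0
  Δ4: c:0→1, a:1→0, b:0→1
  Δ5: c:1→0, f:0→1, b:1→0, g:0→1
  Δ6: c:0→1, f:1→0, g:1→0
  Δ7: g:0→1
  (7Δ to stable)
t=5 Δ0: d=0 clk=1 c=1 e=0 h=0 a=0 f=0 b=0 g=1
  Δ1: clk:1→0
  (1Δ to stable)
t=6 Δ0: d=0 clk=0 c=1 e=0 h=0 a=0 f=0 b=0 g=1
  Δ1: clk:0→1
  Δ2: h:0→1
  Δ3: e:0→1, b:0→1
  Δ4: c:1→0, a:0→1
  Δ5: b:1→0, g:1→0
  Δ6: c:0→1, f:0→1
  Δ7: g:0→1
  (7Δ to stable)
t=7 Δ0: d=0 clk=1 c=1 e=1 h=1 a=1 f=1 b=0 g=1
  Δ1: clk:1→0
  (1Δ to stable)
t=8 Δ0: d=0 clk=0 c=1 e=1 h=1 a=1 f=1 b=0 g=1
  Δ1: clk:0→1
  Δ2: d:0→1
  Δ3: a:1→0
  Δ4: b:0→1
  Δ5: c:1→0, f:1→0
  (5Δ to stable)
t=9 Δ0: d=1 clk=1 c=0 e=1 h=1 a=0 f=0 b=1 g=1
  Δ1: clk:1→0
  (1Δ to stable)
t=10 Δ0: d=1 clk=0 c=0 e=1 h=1 a=0 f=0 b=1 g=1
  Δ1: clk:0→1
  Δ2: d:1→0, h:1→0
  Δ3: e:1→0, a:0→1, b:1→0, g:1→0
  Δ4: c:0→1, a:1→0, b:0→1
  Δ5: c:1→0, f:0→1, b:1→0, g:0→1
  Δ6: c:0→1, f:1→0, g:1→0
  Δ7: g:0→1
  (7Δ to stable)
t=11 Δ0: d=0 clk=1 c=1 e=0 h=0 a=0 f=0 b=0 g=1
  Δ1: clk:1→0
  (1Δ to stable)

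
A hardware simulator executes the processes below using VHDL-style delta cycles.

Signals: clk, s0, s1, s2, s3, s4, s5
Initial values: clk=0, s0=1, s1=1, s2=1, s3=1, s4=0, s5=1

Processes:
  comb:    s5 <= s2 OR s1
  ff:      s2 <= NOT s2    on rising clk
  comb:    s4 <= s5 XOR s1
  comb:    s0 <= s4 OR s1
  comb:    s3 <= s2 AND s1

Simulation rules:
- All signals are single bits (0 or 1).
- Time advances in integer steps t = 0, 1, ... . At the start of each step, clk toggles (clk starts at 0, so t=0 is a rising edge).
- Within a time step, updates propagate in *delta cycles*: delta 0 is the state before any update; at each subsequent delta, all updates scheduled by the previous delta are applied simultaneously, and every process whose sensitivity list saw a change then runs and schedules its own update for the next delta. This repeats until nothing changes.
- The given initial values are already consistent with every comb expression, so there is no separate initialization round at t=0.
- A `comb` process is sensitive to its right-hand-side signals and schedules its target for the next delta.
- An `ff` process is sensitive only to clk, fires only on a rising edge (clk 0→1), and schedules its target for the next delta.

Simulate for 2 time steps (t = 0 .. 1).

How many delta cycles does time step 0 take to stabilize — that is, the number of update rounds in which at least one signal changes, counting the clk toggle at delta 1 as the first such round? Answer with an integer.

3

t0.Δ0 s2=1 clk=0 s3=1 s5=1 s0=1 s1=1 s4=0
t0.Δ1 s2=1 clk=1 s3=1 s5=1 s0=1 s1=1 s4=0
t0.Δ2 s2=0 clk=1 s3=1 s5=1 s0=1 s1=1 s4=0
t0.Δ3 s2=0 clk=1 s3=0 s5=1 s0=1 s1=1 s4=0
t1.Δ0 s2=0 clk=1 s3=0 s5=1 s0=1 s1=1 s4=0
t1.Δ1 s2=0 clk=0 s3=0 s5=1 s0=1 s1=1 s4=0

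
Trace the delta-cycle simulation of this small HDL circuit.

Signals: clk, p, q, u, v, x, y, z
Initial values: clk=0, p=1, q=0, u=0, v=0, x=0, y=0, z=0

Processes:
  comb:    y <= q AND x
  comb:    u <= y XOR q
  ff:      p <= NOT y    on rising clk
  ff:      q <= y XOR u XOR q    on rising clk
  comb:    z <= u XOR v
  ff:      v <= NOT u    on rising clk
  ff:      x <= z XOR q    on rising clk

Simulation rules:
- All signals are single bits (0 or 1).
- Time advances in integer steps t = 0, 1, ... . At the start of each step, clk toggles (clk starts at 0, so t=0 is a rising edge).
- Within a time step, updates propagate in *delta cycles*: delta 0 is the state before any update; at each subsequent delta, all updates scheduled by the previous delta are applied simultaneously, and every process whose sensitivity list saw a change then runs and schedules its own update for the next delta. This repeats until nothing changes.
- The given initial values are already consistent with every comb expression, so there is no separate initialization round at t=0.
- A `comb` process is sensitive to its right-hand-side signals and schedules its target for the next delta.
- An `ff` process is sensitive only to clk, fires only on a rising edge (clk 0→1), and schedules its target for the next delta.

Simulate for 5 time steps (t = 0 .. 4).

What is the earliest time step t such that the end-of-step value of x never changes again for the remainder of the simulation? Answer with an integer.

2

t=0 Δ0: p=1 u=0 q=0 x=0 v=0 z=0 y=0 clk=0
  Δ1: clk:0→1
  Δ2: v:0→1
  Δ3: z:0→1
  (3Δ to stable)
t=1 Δ0: p=1 u=0 q=0 x=0 v=1 z=1 y=0 clk=1
  Δ1: clk:1→0
  (1Δ to stable)
t=2 Δ0: p=1 u=0 q=0 x=0 v=1 z=1 y=0 clk=0
  Δ1: clk:0→1
  Δ2: x:0→1
  (2Δ to stable)
t=3 Δ0: p=1 u=0 q=0 x=1 v=1 z=1 y=0 clk=1
  Δ1: clk:1→0
  (1Δ to stable)
t=4 Δ0: p=1 u=0 q=0 x=1 v=1 z=1 y=0 clk=0
  Δ1: clk:0→1
  (1Δ to stable)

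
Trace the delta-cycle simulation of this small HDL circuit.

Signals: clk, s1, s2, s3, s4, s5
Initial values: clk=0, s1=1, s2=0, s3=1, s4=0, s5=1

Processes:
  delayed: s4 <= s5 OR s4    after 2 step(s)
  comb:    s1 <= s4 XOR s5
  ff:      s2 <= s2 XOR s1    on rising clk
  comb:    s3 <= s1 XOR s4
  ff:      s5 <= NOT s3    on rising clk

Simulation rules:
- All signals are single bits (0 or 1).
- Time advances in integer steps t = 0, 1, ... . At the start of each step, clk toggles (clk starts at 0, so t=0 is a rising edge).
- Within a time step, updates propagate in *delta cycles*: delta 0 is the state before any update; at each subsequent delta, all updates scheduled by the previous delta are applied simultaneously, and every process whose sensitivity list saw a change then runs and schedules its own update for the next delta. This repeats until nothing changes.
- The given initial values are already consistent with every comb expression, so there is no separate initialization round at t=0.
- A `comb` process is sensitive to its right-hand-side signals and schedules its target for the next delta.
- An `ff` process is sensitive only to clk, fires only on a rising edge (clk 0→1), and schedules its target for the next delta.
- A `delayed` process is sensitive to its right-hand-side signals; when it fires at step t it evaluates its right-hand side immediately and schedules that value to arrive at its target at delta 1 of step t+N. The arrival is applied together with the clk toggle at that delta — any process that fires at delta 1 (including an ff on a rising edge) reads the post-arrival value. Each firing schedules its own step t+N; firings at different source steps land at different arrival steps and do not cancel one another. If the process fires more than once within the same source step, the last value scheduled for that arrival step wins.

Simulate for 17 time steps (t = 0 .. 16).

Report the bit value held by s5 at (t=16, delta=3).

0

[bits: s1,s5,s3,clk,s4,s2]
t=0: Δ0=111000 Δ1=111100 Δ2=101101 Δ3=001101 Δ4=000101 | 4Δ
t=1: Δ0=000101 Δ1=000001 | 1Δ
t=2: Δ0=000001 Δ1=000101 Δ2=010101 Δ3=110101 Δ4=111101 | 4Δ
t=3: Δ0=111101 Δ1=111001 | 1Δ
t=4: Δ0=111001 Δ1=111111 Δ2=000110 Δ3=101110 Δ4=100110 | 4Δ
t=5: Δ0=100110 Δ1=100010 | 1Δ
t=6: Δ0=100010 Δ1=100110 Δ2=110111 Δ3=010111 Δ4=011111 | 4Δ
t=7: Δ0=011111 Δ1=011011 | 1Δ
t=8: Δ0=011011 Δ1=011111 Δ2=001111 Δ3=101111 Δ4=100111 | 4Δ
t=9: Δ0=100111 Δ1=100011 | 1Δ
t=10: Δ0=100011 Δ1=100111 Δ2=110110 Δ3=010110 Δ4=011110 | 4Δ
t=11: Δ0=011110 Δ1=011010 | 1Δ
t=12: Δ0=011010 Δ1=011110 Δ2=001110 Δ3=101110 Δ4=100110 | 4Δ
t=13: Δ0=100110 Δ1=100010 | 1Δ
t=14: Δ0=100010 Δ1=100110 Δ2=110111 Δ3=010111 Δ4=011111 | 4Δ
t=15: Δ0=011111 Δ1=011011 | 1Δ
t=16: Δ0=011011 Δ1=011111 Δ2=001111 Δ3=101111 Δ4=100111 | 4Δ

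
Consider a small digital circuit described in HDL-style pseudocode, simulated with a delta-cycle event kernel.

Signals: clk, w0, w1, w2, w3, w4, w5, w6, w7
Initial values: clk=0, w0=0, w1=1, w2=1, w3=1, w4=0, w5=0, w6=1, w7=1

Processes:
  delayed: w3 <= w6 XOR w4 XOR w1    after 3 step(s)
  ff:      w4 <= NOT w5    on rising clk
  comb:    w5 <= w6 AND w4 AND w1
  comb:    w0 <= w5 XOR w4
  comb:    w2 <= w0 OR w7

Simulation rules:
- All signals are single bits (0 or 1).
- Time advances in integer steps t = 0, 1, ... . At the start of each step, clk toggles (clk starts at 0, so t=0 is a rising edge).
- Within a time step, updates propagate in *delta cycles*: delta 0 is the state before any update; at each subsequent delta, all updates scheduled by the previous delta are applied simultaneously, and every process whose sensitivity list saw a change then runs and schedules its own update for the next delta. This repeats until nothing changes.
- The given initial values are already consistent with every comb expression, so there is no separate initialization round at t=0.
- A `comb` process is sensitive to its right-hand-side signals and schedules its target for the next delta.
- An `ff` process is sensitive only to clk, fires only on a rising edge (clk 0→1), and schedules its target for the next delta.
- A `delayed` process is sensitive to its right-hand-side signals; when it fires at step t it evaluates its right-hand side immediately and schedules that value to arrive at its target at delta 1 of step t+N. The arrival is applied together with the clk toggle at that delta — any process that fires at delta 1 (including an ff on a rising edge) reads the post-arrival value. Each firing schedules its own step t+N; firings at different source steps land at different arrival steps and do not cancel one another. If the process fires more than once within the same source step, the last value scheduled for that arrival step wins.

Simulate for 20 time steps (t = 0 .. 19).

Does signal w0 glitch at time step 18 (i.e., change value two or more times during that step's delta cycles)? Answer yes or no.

yes

t=0 Δ0: w3=1 w1=1 w4=0 w5=0 w2=1 w0=0 w7=1 clk=0 w6=1
  Δ1: clk:0→1
  Δ2: w4:0→1
  Δ3: w5:0→1, w0:0→1
  Δ4: w0:1→0
  (4Δ to stable)
t=1 Δ0: w3=1 w1=1 w4=1 w5=1 w2=1 w0=0 w7=1 clk=1 w6=1
  Δ1: clk:1→0
  (1Δ to stable)
t=2 Δ0: w3=1 w1=1 w4=1 w5=1 w2=1 w0=0 w7=1 clk=0 w6=1
  Δ1: clk:0→1
  Δ2: w4:1→0
  Δ3: w5:1→0, w0:0→1
  Δ4: w0:1→0
  (4Δ to stable)
t=3 Δ0: w3=1 w1=1 w4=0 w5=0 w2=1 w0=0 w7=1 clk=1 w6=1
  Δ1: clk:1→0
  (1Δ to stable)
t=4 Δ0: w3=1 w1=1 w4=0 w5=0 w2=1 w0=0 w7=1 clk=0 w6=1
  Δ1: clk:0→1
  Δ2: w4:0→1
  Δ3: w5:0→1, w0:0→1
  Δ4: w0:1→0
  (4Δ to stable)
t=5 Δ0: w3=1 w1=1 w4=1 w5=1 w2=1 w0=0 w7=1 clk=1 w6=1
  Δ1: w3:1→0, clk:1→0
  (1Δ to stable)
t=6 Δ0: w3=0 w1=1 w4=1 w5=1 w2=1 w0=0 w7=1 clk=0 w6=1
  Δ1: clk:0→1
  Δ2: w4:1→0
  Δ3: w5:1→0, w0:0→1
  Δ4: w0:1→0
  (4Δ to stable)
t=7 Δ0: w3=0 w1=1 w4=0 w5=0 w2=1 w0=0 w7=1 clk=1 w6=1
  Δ1: w3:0→1, clk:1→0
  (1Δ to stable)
t=8 Δ0: w3=1 w1=1 w4=0 w5=0 w2=1 w0=0 w7=1 clk=0 w6=1
  Δ1: clk:0→1
  Δ2: w4:0→1
  Δ3: w5:0→1, w0:0→1
  Δ4: w0:1→0
  (4Δ to stable)
t=9 Δ0: w3=1 w1=1 w4=1 w5=1 w2=1 w0=0 w7=1 clk=1 w6=1
  Δ1: w3:1→0, clk:1→0
  (1Δ to stable)
t=10 Δ0: w3=0 w1=1 w4=1 w5=1 w2=1 w0=0 w7=1 clk=0 w6=1
  Δ1: clk:0→1
  Δ2: w4:1→0
  Δ3: w5:1→0, w0:0→1
  Δ4: w0:1→0
  (4Δ to stable)
t=11 Δ0: w3=0 w1=1 w4=0 w5=0 w2=1 w0=0 w7=1 clk=1 w6=1
  Δ1: w3:0→1, clk:1→0
  (1Δ to stable)
t=12 Δ0: w3=1 w1=1 w4=0 w5=0 w2=1 w0=0 w7=1 clk=0 w6=1
  Δ1: clk:0→1
  Δ2: w4:0→1
  Δ3: w5:0→1, w0:0→1
  Δ4: w0:1→0
  (4Δ to stable)
t=13 Δ0: w3=1 w1=1 w4=1 w5=1 w2=1 w0=0 w7=1 clk=1 w6=1
  Δ1: w3:1→0, clk:1→0
  (1Δ to stable)
t=14 Δ0: w3=0 w1=1 w4=1 w5=1 w2=1 w0=0 w7=1 clk=0 w6=1
  Δ1: clk:0→1
  Δ2: w4:1→0
  Δ3: w5:1→0, w0:0→1
  Δ4: w0:1→0
  (4Δ to stable)
t=15 Δ0: w3=0 w1=1 w4=0 w5=0 w2=1 w0=0 w7=1 clk=1 w6=1
  Δ1: w3:0→1, clk:1→0
  (1Δ to stable)
t=16 Δ0: w3=1 w1=1 w4=0 w5=0 w2=1 w0=0 w7=1 clk=0 w6=1
  Δ1: clk:0→1
  Δ2: w4:0→1
  Δ3: w5:0→1, w0:0→1
  Δ4: w0:1→0
  (4Δ to stable)
t=17 Δ0: w3=1 w1=1 w4=1 w5=1 w2=1 w0=0 w7=1 clk=1 w6=1
  Δ1: w3:1→0, clk:1→0
  (1Δ to stable)
t=18 Δ0: w3=0 w1=1 w4=1 w5=1 w2=1 w0=0 w7=1 clk=0 w6=1
  Δ1: clk:0→1
  Δ2: w4:1→0
  Δ3: w5:1→0, w0:0→1
  Δ4: w0:1→0
  (4Δ to stable)
t=19 Δ0: w3=0 w1=1 w4=0 w5=0 w2=1 w0=0 w7=1 clk=1 w6=1
  Δ1: w3:0→1, clk:1→0
  (1Δ to stable)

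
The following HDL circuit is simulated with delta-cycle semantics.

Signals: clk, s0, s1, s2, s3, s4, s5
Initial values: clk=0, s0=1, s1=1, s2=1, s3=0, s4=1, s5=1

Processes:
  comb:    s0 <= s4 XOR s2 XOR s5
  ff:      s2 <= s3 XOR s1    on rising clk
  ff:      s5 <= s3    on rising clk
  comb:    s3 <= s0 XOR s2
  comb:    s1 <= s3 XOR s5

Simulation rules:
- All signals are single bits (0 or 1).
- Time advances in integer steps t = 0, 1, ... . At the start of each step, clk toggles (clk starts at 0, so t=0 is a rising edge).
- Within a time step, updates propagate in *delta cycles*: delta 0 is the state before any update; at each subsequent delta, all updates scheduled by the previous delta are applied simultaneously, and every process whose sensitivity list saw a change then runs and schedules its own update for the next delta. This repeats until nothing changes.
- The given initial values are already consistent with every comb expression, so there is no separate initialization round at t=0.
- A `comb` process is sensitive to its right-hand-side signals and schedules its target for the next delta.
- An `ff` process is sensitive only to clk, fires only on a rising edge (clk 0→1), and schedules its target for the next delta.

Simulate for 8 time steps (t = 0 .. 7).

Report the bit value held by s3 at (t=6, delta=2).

1

[bits: s5,s2,s4,s1,s0,clk,s3]
t=0: Δ0=1111100 Δ1=1111110 Δ2=0111110 Δ3=0110010 Δ4=0110011 Δ5=0111011 | 5Δ
t=1: Δ0=0111011 Δ1=0111001 | 1Δ
t=2: Δ0=0111001 Δ1=0111011 Δ2=1011011 Δ3=1010010 Δ4=1011010 | 4Δ
t=3: Δ0=1011010 Δ1=1011000 | 1Δ
t=4: Δ0=1011000 Δ1=1011010 Δ2=0111010 Δ3=0110011 Δ4=0111011 | 4Δ
t=5: Δ0=0111011 Δ1=0111001 | 1Δ
t=6: Δ0=0111001 Δ1=0111011 Δ2=1011011 Δ3=1010010 Δ4=1011010 | 4Δ
t=7: Δ0=1011010 Δ1=1011000 | 1Δ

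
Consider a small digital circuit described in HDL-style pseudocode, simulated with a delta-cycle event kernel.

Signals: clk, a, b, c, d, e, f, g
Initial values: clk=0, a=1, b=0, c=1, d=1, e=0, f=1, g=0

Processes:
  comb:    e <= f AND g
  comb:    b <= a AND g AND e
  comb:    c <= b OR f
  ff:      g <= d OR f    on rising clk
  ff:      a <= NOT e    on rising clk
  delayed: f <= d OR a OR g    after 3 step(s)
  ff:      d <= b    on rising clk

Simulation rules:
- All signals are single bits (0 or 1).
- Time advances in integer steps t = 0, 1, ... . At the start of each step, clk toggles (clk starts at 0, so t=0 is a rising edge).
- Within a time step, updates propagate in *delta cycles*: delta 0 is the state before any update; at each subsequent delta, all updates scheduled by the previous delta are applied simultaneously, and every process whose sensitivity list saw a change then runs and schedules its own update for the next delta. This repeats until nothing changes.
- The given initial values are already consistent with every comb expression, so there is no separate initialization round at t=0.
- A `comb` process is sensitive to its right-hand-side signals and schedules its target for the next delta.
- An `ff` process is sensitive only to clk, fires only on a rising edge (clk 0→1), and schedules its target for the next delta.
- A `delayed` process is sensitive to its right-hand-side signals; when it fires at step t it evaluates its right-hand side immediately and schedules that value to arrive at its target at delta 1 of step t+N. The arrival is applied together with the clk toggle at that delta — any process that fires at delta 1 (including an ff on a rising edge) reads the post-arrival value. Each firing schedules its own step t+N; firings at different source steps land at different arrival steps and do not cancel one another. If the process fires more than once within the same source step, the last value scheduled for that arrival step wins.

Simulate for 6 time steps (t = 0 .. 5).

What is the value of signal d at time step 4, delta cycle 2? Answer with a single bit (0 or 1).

t0.Δ0 e=0 b=0 d=1 f=1 clk=0 g=0 a=1 c=1
t0.Δ1 e=0 b=0 d=1 f=1 clk=1 g=0 a=1 c=1
t0.Δ2 e=0 b=0 d=0 f=1 clk=1 g=1 a=1 c=1
t0.Δ3 e=1 b=0 d=0 f=1 clk=1 g=1 a=1 c=1
t0.Δ4 e=1 b=1 d=0 f=1 clk=1 g=1 a=1 c=1
t1.Δ0 e=1 b=1 d=0 f=1 clk=1 g=1 a=1 c=1
t1.Δ1 e=1 b=1 d=0 f=1 clk=0 g=1 a=1 c=1
t2.Δ0 e=1 b=1 d=0 f=1 clk=0 g=1 a=1 c=1
t2.Δ1 e=1 b=1 d=0 f=1 clk=1 g=1 a=1 c=1
t2.Δ2 e=1 b=1 d=1 f=1 clk=1 g=1 a=0 c=1
t2.Δ3 e=1 b=0 d=1 f=1 clk=1 g=1 a=0 c=1
t3.Δ0 e=1 b=0 d=1 f=1 clk=1 g=1 a=0 c=1
t3.Δ1 e=1 b=0 d=1 f=1 clk=0 g=1 a=0 c=1
t4.Δ0 e=1 b=0 d=1 f=1 clk=0 g=1 a=0 c=1
t4.Δ1 e=1 b=0 d=1 f=1 clk=1 g=1 a=0 c=1
t4.Δ2 e=1 b=0 d=0 f=1 clk=1 g=1 a=0 c=1
t5.Δ0 e=1 b=0 d=0 f=1 clk=1 g=1 a=0 c=1
t5.Δ1 e=1 b=0 d=0 f=1 clk=0 g=1 a=0 c=1

0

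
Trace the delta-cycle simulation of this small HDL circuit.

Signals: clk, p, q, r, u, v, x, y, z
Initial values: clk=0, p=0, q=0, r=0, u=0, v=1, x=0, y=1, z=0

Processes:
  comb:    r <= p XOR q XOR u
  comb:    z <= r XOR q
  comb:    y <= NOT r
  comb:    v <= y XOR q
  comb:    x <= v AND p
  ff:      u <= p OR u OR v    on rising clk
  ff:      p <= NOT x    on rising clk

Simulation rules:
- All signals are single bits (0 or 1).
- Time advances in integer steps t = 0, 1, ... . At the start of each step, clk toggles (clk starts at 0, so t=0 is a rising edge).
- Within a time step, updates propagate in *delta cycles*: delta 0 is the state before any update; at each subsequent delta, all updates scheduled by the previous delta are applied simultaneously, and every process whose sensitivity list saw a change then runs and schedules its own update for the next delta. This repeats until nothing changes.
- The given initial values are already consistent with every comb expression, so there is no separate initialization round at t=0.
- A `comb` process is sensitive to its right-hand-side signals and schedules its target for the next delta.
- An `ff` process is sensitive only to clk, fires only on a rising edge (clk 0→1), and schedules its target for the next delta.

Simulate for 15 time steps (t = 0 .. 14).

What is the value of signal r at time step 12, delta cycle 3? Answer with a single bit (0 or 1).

0

[bits: x,r,y,p,clk,z,v,u,q]
t=0: Δ0=001000100 Δ1=001010100 Δ2=001110110 Δ3=101110110 | 3Δ
t=1: Δ0=101110110 Δ1=101100110 | 1Δ
t=2: Δ0=101100110 Δ1=101110110 Δ2=101010110 Δ3=011010110 Δ4=010011110 Δ5=010011010 | 5Δ
t=3: Δ0=010011010 Δ1=010001010 | 1Δ
t=4: Δ0=010001010 Δ1=010011010 Δ2=010111010 Δ3=000111010 Δ4=001110010 Δ5=001110110 Δ6=101110110 | 6Δ
t=5: Δ0=101110110 Δ1=101100110 | 1Δ
t=6: Δ0=101100110 Δ1=101110110 Δ2=101010110 Δ3=011010110 Δ4=010011110 Δ5=010011010 | 5Δ
t=7: Δ0=010011010 Δ1=010001010 | 1Δ
t=8: Δ0=010001010 Δ1=010011010 Δ2=010111010 Δ3=000111010 Δ4=001110010 Δ5=001110110 Δ6=101110110 | 6Δ
t=9: Δ0=101110110 Δ1=101100110 | 1Δ
t=10: Δ0=101100110 Δ1=101110110 Δ2=101010110 Δ3=011010110 Δ4=010011110 Δ5=010011010 | 5Δ
t=11: Δ0=010011010 Δ1=010001010 | 1Δ
t=12: Δ0=010001010 Δ1=010011010 Δ2=010111010 Δ3=000111010 Δ4=001110010 Δ5=001110110 Δ6=101110110 | 6Δ
t=13: Δ0=101110110 Δ1=101100110 | 1Δ
t=14: Δ0=101100110 Δ1=101110110 Δ2=101010110 Δ3=011010110 Δ4=010011110 Δ5=010011010 | 5Δ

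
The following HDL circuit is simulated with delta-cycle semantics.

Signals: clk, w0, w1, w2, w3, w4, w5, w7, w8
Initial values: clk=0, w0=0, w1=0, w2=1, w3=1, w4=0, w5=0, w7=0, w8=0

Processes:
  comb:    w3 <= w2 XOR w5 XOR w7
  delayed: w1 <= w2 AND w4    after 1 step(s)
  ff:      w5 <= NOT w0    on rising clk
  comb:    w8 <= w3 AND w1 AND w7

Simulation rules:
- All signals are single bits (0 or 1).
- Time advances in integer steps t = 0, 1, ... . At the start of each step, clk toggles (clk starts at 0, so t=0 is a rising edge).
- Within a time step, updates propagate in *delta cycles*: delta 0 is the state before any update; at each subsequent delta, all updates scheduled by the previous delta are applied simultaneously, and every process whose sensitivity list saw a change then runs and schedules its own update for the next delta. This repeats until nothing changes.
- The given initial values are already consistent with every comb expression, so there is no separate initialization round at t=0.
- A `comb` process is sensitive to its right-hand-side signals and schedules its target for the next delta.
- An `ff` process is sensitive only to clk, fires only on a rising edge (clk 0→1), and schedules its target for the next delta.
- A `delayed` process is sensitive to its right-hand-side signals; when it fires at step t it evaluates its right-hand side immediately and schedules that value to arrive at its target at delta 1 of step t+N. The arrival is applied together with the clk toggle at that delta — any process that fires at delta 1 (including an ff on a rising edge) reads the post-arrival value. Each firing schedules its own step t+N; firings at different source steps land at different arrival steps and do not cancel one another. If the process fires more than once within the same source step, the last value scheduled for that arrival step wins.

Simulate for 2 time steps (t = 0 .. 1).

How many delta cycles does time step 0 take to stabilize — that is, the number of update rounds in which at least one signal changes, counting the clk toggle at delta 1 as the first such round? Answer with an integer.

t0.Δ0 clk=0 w1=0 w0=0 w8=0 w2=1 w3=1 w7=0 w5=0 w4=0
t0.Δ1 clk=1 w1=0 w0=0 w8=0 w2=1 w3=1 w7=0 w5=0 w4=0
t0.Δ2 clk=1 w1=0 w0=0 w8=0 w2=1 w3=1 w7=0 w5=1 w4=0
t0.Δ3 clk=1 w1=0 w0=0 w8=0 w2=1 w3=0 w7=0 w5=1 w4=0
t1.Δ0 clk=1 w1=0 w0=0 w8=0 w2=1 w3=0 w7=0 w5=1 w4=0
t1.Δ1 clk=0 w1=0 w0=0 w8=0 w2=1 w3=0 w7=0 w5=1 w4=0

3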